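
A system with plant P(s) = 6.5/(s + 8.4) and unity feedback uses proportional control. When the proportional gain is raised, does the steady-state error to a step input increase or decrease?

decrease

e_ss = 1/(1 + K_p·P(0)); a larger K_p raises the denominator, so e_ss decreases.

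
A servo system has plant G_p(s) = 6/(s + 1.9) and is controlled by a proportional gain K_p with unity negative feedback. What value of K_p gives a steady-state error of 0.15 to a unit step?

The loop is type 0, so e_ss(step) = 1/(1 + K_pos) with K_pos = K_p·G_p(0).
G_p(0) = 3.158. Require 1/(1 + K_p·3.158) = 0.15, so 1 + 3.158·K_p = 6.667.
K_p = (6.667 − 1)/3.158 = 1.79.

K_p = 1.79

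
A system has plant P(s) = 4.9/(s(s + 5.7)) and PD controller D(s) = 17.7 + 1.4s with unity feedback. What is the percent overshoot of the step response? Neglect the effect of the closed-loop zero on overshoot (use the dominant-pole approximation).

Forward path: (17.7 + 1.4s)·4.9/(s(s+5.7)). The closed-loop characteristic equation is s² + (5.7 + 4.9·1.4)s + 4.9·17.7 = 0.
That is s² + 12.56s + 86.73 = 0, so ω_n = 9.313 rad/s and ζ = 12.56/(2·9.313) = 0.6743.
%OS = 100·exp(−πζ/√(1−ζ²)) = 5.68%.

5.68%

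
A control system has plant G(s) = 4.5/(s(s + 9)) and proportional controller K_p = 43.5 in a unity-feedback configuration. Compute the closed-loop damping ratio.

ζ = 0.322

The closed-loop denominator is s(s+9) + 43.5·4.5 = s² + 9s + 195.8.
Matching s² + 2ζω_n s + ω_n²: ω_n = √195.8 = 13.99 rad/s and 2ζω_n = 9, so ζ = 9/(2·13.99) = 0.322.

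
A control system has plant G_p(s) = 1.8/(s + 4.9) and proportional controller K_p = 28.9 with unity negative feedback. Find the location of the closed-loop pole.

s = -56.92

Closed-loop transfer function: T(s) = K_p·G_p(s)/(1 + K_p·G_p(s)) = 52.02/(s + 4.9 + 52.02) = 52.02/(s + 56.92).
The closed-loop pole is at s = −56.92.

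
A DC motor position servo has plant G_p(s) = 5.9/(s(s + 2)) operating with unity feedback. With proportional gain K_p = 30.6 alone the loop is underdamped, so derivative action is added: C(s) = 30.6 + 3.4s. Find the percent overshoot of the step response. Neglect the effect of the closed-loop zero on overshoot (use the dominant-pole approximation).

Forward path: (30.6 + 3.4s)·5.9/(s(s+2)). The closed-loop characteristic equation is s² + (2 + 5.9·3.4)s + 5.9·30.6 = 0.
That is s² + 22.06s + 180.5 = 0, so ω_n = 13.44 rad/s and ζ = 22.06/(2·13.44) = 0.8209.
%OS = 100·exp(−πζ/√(1−ζ²)) = 1.09%.

1.09%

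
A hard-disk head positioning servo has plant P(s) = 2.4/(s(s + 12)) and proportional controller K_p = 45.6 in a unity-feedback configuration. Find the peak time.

Closed-loop characteristic equation: s² + 12s + 109.4 = 0, so ω_n = 10.46 rad/s and ζ = 12/(2·10.46) = 0.5735.
Damped frequency ω_d = ω_n√(1−ζ²) = 8.57 rad/s, so peak time T_p = π/ω_d = 0.367 s.

T_p = 0.367 s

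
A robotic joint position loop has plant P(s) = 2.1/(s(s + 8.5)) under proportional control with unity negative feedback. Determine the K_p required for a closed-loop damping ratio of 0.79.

Closed-loop characteristic equation: s² + 8.5s + K_p·2.1 = 0.
So ω_n = √(2.1K_p) and 2ζω_n = 8.5, giving ζ = 8.5/(2√(2.1K_p)).
Setting ζ = 0.79: √(2.1K_p) = 8.5/(2·0.79) = 5.38, so K_p = 28.94/2.1 = 13.8.

K_p = 13.8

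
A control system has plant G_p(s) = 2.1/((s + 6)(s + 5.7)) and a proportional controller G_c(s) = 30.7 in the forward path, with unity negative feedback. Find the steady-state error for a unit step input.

0.347

The loop is type 0. Static position error constant K_pos = G_c(0)·G_p(0) = 30.7·0.0614 = 1.885.
Steady-state error to a unit step: e_ss = 1/(1+K_pos) = 1/2.885 = 0.347.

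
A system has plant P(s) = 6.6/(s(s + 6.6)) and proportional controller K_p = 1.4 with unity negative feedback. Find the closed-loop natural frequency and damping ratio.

With unity feedback the closed-loop characteristic equation is s² + 6.6s + 1.4·6.6 = s² + 6.6s + 9.24 = 0.
So ω_n² = 9.24 ⇒ ω_n = 3.04 rad/s, and ζ = 6.6/(2ω_n) = 1.09.

ω_n = 3.04 rad/s, ζ = 1.09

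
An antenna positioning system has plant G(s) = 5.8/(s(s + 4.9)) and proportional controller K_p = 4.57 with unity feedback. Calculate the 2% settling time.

T_s ≈ 1.63 s

The closed-loop denominator s² + 4.9s + 26.51 gives ω_n = √26.51 = 5.148 and ζ = 4.9/(2ω_n) = 0.4759.
2% settling time T_s ≈ 4/(ζω_n) = 4/2.45 = 1.63 s.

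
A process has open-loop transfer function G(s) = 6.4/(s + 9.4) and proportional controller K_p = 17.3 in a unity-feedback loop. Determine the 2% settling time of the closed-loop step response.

T_s ≈ 0.0333 s

Closed-loop transfer function: T(s) = K_p·G(s)/(1 + K_p·G(s)) = 110.7/(s + 9.4 + 110.7) = 110.7/(s + 120.1).
Time constant τ = 1/120.1 = 0.008325 s, so the 2% settling time is about 4τ = 0.0333 s.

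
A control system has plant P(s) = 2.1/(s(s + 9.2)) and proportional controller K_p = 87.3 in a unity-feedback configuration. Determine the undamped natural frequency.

ω_n = 13.5 rad/s

The closed-loop denominator is s(s+9.2) + 87.3·2.1 = s² + 9.2s + 183.3.
Matching s² + 2ζω_n s + ω_n²: ω_n = √183.3 = 13.54 rad/s and 2ζω_n = 9.2, so ζ = 9.2/(2·13.54) = 0.34.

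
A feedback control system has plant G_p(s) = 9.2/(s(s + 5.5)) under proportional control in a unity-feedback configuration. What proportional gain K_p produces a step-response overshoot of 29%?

From %OS = 100·exp(−πζ/√(1−ζ²)) = 29%, ζ = −ln(0.29)/√(π²+ln²(0.29)) = 0.3666.
Characteristic equation s² + 5.5s + 9.2K_p = 0 gives ζ = 5.5/(2√(9.2K_p)).
Setting ζ = 0.3666: √(9.2K_p) = 5.5/(2·0.3666) = 7.501, so K_p = 56.27/9.2 = 6.12.

K_p = 6.12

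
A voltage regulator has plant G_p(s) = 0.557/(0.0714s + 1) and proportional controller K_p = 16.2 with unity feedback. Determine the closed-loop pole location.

s = -140.4

Closed loop: T(s) = K_p·G_p/(1+K_p·G_p) = 9.023/(0.0714s + 1 + 9.023), with pole at s = −(1 + 9.023)/0.0714 = −140.4.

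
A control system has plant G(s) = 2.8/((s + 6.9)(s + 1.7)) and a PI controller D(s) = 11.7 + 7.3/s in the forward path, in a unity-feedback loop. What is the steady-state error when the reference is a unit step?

0

The open loop D(s)G(s) has a pole at the origin (type 1), so the static position error constant is infinite and e_ss = 1/(1+∞) = 0.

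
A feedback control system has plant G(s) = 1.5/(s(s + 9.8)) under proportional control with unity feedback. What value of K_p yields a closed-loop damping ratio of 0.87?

K_p = 21.1

Closed-loop characteristic equation: s² + 9.8s + K_p·1.5 = 0.
So ω_n = √(1.5K_p) and 2ζω_n = 9.8, giving ζ = 9.8/(2√(1.5K_p)).
Setting ζ = 0.87: √(1.5K_p) = 9.8/(2·0.87) = 5.632, so K_p = 31.72/1.5 = 21.1.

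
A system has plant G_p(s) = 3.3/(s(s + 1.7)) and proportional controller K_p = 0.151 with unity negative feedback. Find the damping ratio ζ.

ζ = 1.2

The closed-loop denominator is s(s+1.7) + 0.151·3.3 = s² + 1.7s + 0.4983.
So ω_n² = 0.4983 ⇒ ω_n = 0.7059 rad/s, and ζ = 1.7/(2ω_n) = 1.2.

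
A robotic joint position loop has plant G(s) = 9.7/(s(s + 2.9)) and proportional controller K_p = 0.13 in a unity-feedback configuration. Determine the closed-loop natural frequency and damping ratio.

1 + K_p·G(s) = 0 gives s² + 2.9s + 1.261 = 0.
So ω_n² = 1.261 ⇒ ω_n = 1.123 rad/s, and ζ = 2.9/(2ω_n) = 1.29.

ω_n = 1.12 rad/s, ζ = 1.29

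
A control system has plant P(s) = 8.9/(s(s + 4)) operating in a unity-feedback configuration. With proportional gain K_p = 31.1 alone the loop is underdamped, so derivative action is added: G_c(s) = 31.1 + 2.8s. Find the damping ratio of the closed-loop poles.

ζ = 0.869

Forward path: (31.1 + 2.8s)·8.9/(s(s+4)). The closed-loop characteristic equation is s² + (4 + 8.9·2.8)s + 8.9·31.1 = 0.
That is s² + 28.92s + 276.8 = 0, so ω_n = 16.64 rad/s and ζ = 28.92/(2·16.64) = 0.8691.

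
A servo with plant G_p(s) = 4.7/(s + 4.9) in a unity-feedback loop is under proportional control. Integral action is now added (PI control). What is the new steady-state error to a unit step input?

Adding integral action puts a pole at s = 0 in the forward path, raising the system type to 1; a type-1 loop has zero steady-state error to a step.

0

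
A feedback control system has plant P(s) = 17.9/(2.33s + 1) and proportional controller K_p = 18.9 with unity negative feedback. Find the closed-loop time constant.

Closed loop: T(s) = K_p·P/(1+K_p·P) = 338.3/(2.33s + 1 + 338.3), with pole at s = −(1 + 338.3)/2.33 = −145.6.
Closed-loop time constant τ = 1/145.6 = 0.00687 s.

τ = 0.00687 s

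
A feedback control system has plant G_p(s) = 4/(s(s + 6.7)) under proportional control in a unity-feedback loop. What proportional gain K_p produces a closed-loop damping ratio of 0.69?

K_p = 5.89

Closed-loop characteristic equation: s² + 6.7s + K_p·4 = 0.
So ω_n = √(4K_p) and 2ζω_n = 6.7, giving ζ = 6.7/(2√(4K_p)).
Setting ζ = 0.69: √(4K_p) = 6.7/(2·0.69) = 4.855, so K_p = 23.57/4 = 5.89.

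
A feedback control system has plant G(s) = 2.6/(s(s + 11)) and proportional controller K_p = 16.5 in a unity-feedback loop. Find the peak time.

T_p = 0.883 s

The closed-loop denominator s² + 11s + 42.9 gives ω_n = √42.9 = 6.55 and ζ = 11/(2ω_n) = 0.8397.
Damped frequency ω_d = ω_n√(1−ζ²) = 3.557 rad/s, so peak time T_p = π/ω_d = 0.883 s.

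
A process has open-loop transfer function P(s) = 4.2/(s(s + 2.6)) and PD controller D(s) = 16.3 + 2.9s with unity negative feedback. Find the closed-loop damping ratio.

Forward path: (16.3 + 2.9s)·4.2/(s(s+2.6)). The closed-loop characteristic equation is s² + (2.6 + 4.2·2.9)s + 4.2·16.3 = 0.
That is s² + 14.78s + 68.46 = 0, so ω_n = 8.274 rad/s and ζ = 14.78/(2·8.274) = 0.8932.

ζ = 0.893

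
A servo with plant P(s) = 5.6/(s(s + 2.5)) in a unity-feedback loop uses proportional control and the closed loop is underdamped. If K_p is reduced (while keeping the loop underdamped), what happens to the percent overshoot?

ζ = 2.5/(2√(5.6K_p)) rises as K_p falls; higher damping means less overshoot.

decrease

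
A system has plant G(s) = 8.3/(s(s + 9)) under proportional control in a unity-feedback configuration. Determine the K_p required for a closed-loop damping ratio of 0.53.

Closed-loop characteristic equation: s² + 9s + K_p·8.3 = 0.
So ω_n = √(8.3K_p) and 2ζω_n = 9, giving ζ = 9/(2√(8.3K_p)).
Setting ζ = 0.53: √(8.3K_p) = 9/(2·0.53) = 8.491, so K_p = 72.09/8.3 = 8.69.

K_p = 8.69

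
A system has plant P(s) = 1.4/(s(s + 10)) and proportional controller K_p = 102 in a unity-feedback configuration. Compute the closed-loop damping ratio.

ζ = 0.418

The closed-loop denominator is s(s+10) + 102·1.4 = s² + 10s + 142.8.
So ω_n² = 142.8 ⇒ ω_n = 11.95 rad/s, and ζ = 10/(2ω_n) = 0.418.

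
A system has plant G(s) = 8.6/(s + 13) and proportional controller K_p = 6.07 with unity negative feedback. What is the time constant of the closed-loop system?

Closed-loop transfer function: T(s) = K_p·G(s)/(1 + K_p·G(s)) = 52.2/(s + 13 + 52.2) = 52.2/(s + 65.2).
Time constant τ = 1/65.2 = 0.0153 s.

τ = 0.0153 s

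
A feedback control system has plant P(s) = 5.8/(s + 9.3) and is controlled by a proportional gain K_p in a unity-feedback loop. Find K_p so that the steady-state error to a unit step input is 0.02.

K_p = 78.6

Steady-state error for a unit step on this type-0 loop is 1/(1 + K_p·P(0)).
P(0) = 0.6237. Require 1/(1 + K_p·0.6237) = 0.02, so 1 + 0.6237·K_p = 50.
K_p = (50 − 1)/0.6237 = 78.6.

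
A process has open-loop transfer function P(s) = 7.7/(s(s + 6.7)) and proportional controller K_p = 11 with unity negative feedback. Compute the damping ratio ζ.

1 + K_p·P(s) = 0 gives s² + 6.7s + 84.7 = 0.
Matching s² + 2ζω_n s + ω_n²: ω_n = √84.7 = 9.203 rad/s and 2ζω_n = 6.7, so ζ = 6.7/(2·9.203) = 0.364.

ζ = 0.364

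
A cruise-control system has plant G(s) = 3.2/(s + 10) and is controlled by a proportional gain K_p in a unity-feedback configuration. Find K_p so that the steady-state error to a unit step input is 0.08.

K_p = 35.9

For a type-0 loop with proportional control, e_ss = 1/(1 + K_p·G(0)).
G(0) = 0.32. Require 1/(1 + K_p·0.32) = 0.08, so 1 + 0.32·K_p = 12.5.
K_p = (12.5 − 1)/0.32 = 35.9.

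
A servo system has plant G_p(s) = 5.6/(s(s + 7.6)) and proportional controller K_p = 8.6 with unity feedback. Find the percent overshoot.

The closed-loop denominator s² + 7.6s + 48.16 gives ω_n = √48.16 = 6.94 and ζ = 7.6/(2ω_n) = 0.5476.
%OS = 100·exp(−πζ/√(1−ζ²)) = 100·exp(−π·0.5476/√0.7002) = 12.8%.

12.8%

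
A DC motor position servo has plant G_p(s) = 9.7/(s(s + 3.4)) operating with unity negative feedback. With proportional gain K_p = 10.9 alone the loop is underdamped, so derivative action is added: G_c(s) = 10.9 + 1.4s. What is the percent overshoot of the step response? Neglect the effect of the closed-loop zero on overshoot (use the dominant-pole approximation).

1.01%

Forward path: (10.9 + 1.4s)·9.7/(s(s+3.4)). The closed-loop characteristic equation is s² + (3.4 + 9.7·1.4)s + 9.7·10.9 = 0.
That is s² + 16.98s + 105.7 = 0, so ω_n = 10.28 rad/s and ζ = 16.98/(2·10.28) = 0.8257.
%OS = 100·exp(−πζ/√(1−ζ²)) = 1.01%.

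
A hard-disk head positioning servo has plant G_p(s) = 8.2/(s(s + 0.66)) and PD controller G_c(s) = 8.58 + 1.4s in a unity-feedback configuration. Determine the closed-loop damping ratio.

Forward path: (8.58 + 1.4s)·8.2/(s(s+0.66)). The closed-loop characteristic equation is s² + (0.66 + 8.2·1.4)s + 8.2·8.58 = 0.
That is s² + 12.14s + 70.36 = 0, so ω_n = 8.388 rad/s and ζ = 12.14/(2·8.388) = 0.7237.

ζ = 0.724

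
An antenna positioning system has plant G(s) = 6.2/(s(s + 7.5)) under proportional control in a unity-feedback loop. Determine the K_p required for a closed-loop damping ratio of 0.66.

K_p = 5.21

Closed-loop characteristic equation: s² + 7.5s + K_p·6.2 = 0.
So ω_n = √(6.2K_p) and 2ζω_n = 7.5, giving ζ = 7.5/(2√(6.2K_p)).
Setting ζ = 0.66: √(6.2K_p) = 7.5/(2·0.66) = 5.682, so K_p = 32.28/6.2 = 5.21.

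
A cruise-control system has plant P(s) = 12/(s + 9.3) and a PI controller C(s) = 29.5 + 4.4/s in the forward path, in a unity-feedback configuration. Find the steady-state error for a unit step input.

The open loop C(s)P(s) has a pole at the origin (type 1), so the static position error constant is infinite and e_ss = 1/(1+∞) = 0.

0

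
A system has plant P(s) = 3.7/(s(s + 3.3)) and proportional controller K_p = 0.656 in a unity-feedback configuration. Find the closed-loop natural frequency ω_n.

ω_n = 1.56 rad/s

The closed-loop denominator is s(s+3.3) + 0.656·3.7 = s² + 3.3s + 2.427.
Matching s² + 2ζω_n s + ω_n²: ω_n = √2.427 = 1.558 rad/s and 2ζω_n = 3.3, so ζ = 3.3/(2·1.558) = 1.06.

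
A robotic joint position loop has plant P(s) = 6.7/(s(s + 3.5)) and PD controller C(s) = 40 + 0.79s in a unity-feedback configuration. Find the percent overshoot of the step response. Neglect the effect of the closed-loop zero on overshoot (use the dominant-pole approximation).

41.6%

Forward path: (40 + 0.79s)·6.7/(s(s+3.5)). The closed-loop characteristic equation is s² + (3.5 + 6.7·0.79)s + 6.7·40 = 0.
That is s² + 8.793s + 268 = 0, so ω_n = 16.37 rad/s and ζ = 8.793/(2·16.37) = 0.2686.
%OS = 100·exp(−πζ/√(1−ζ²)) = 41.6%.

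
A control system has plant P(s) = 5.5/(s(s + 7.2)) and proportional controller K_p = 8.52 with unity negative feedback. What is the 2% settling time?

T_s ≈ 1.11 s

The closed-loop denominator s² + 7.2s + 46.86 gives ω_n = √46.86 = 6.845 and ζ = 7.2/(2ω_n) = 0.5259.
2% settling time T_s ≈ 4/(ζω_n) = 4/3.6 = 1.11 s.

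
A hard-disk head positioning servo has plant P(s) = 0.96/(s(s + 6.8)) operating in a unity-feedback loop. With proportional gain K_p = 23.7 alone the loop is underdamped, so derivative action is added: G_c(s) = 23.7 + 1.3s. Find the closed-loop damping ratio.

ζ = 0.844

Forward path: (23.7 + 1.3s)·0.96/(s(s+6.8)). The closed-loop characteristic equation is s² + (6.8 + 0.96·1.3)s + 0.96·23.7 = 0.
That is s² + 8.048s + 22.75 = 0, so ω_n = 4.77 rad/s and ζ = 8.048/(2·4.77) = 0.8436.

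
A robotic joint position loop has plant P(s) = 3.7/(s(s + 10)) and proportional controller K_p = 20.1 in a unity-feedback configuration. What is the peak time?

From 1 + K_pP(s) = 0: s² + 10s + 74.37 = 0 ⇒ ω_n = 8.624, ζ = 0.5798.
Damped frequency ω_d = ω_n√(1−ζ²) = 7.026 rad/s, so peak time T_p = π/ω_d = 0.447 s.

T_p = 0.447 s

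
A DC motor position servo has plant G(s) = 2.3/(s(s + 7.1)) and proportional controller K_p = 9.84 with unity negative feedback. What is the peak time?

Closed-loop characteristic equation: s² + 7.1s + 22.63 = 0, so ω_n = 4.757 rad/s and ζ = 7.1/(2·4.757) = 0.7462.
Damped frequency ω_d = ω_n√(1−ζ²) = 3.167 rad/s, so peak time T_p = π/ω_d = 0.992 s.

T_p = 0.992 s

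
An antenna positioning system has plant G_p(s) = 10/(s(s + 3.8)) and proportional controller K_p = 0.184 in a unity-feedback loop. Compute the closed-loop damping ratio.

ζ = 1.4

With unity feedback the closed-loop characteristic equation is s² + 3.8s + 0.184·10 = s² + 3.8s + 1.84 = 0.
Matching s² + 2ζω_n s + ω_n²: ω_n = √1.84 = 1.356 rad/s and 2ζω_n = 3.8, so ζ = 3.8/(2·1.356) = 1.4.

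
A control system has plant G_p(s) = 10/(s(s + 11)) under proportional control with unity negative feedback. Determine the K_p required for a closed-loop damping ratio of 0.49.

Closed-loop characteristic equation: s² + 11s + K_p·10 = 0.
So ω_n = √(10K_p) and 2ζω_n = 11, giving ζ = 11/(2√(10K_p)).
Setting ζ = 0.49: √(10K_p) = 11/(2·0.49) = 11.22, so K_p = 126/10 = 12.6.

K_p = 12.6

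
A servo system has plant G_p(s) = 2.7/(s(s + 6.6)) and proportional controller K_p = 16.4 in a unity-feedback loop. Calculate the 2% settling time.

The closed-loop denominator s² + 6.6s + 44.28 gives ω_n = √44.28 = 6.654 and ζ = 6.6/(2ω_n) = 0.4959.
2% settling time T_s ≈ 4/(ζω_n) = 4/3.3 = 1.21 s.

T_s ≈ 1.21 s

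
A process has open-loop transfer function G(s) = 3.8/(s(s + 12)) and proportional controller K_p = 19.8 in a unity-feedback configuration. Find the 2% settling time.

The closed-loop denominator s² + 12s + 75.24 gives ω_n = √75.24 = 8.674 and ζ = 12/(2ω_n) = 0.6917.
2% settling time T_s ≈ 4/(ζω_n) = 4/6 = 0.667 s.

T_s ≈ 0.667 s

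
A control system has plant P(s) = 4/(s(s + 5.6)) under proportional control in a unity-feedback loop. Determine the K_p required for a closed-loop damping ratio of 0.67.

K_p = 4.37

Closed-loop characteristic equation: s² + 5.6s + K_p·4 = 0.
So ω_n = √(4K_p) and 2ζω_n = 5.6, giving ζ = 5.6/(2√(4K_p)).
Setting ζ = 0.67: √(4K_p) = 5.6/(2·0.67) = 4.179, so K_p = 17.46/4 = 4.37.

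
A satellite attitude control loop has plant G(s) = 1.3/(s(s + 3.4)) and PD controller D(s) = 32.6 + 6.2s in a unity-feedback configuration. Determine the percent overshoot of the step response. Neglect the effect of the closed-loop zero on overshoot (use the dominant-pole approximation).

0.295%

Forward path: (32.6 + 6.2s)·1.3/(s(s+3.4)). The closed-loop characteristic equation is s² + (3.4 + 1.3·6.2)s + 1.3·32.6 = 0.
That is s² + 11.46s + 42.38 = 0, so ω_n = 6.51 rad/s and ζ = 11.46/(2·6.51) = 0.8802.
%OS = 100·exp(−πζ/√(1−ζ²)) = 0.295%.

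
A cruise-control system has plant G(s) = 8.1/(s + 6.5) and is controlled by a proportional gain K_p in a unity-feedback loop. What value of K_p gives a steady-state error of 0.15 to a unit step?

K_p = 4.55

For a type-0 loop with proportional control, e_ss = 1/(1 + K_p·G(0)).
G(0) = 1.246. Require 1/(1 + K_p·1.246) = 0.15, so 1 + 1.246·K_p = 6.667.
K_p = (6.667 − 1)/1.246 = 4.55.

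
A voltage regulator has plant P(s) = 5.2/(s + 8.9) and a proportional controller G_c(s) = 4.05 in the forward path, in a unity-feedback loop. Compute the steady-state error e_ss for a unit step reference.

0.297

The loop is type 0. Static position error constant K_pos = G_c(0)·P(0) = 4.05·0.5843 = 2.366.
Steady-state error to a unit step: e_ss = 1/(1+K_pos) = 1/3.366 = 0.297.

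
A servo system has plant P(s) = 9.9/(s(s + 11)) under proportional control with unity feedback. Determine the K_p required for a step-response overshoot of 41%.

From %OS = 100·exp(−πζ/√(1−ζ²)) = 41%, ζ = −ln(0.41)/√(π²+ln²(0.41)) = 0.273.
Characteristic equation s² + 11s + 9.9K_p = 0 gives ζ = 11/(2√(9.9K_p)).
Setting ζ = 0.273: √(9.9K_p) = 11/(2·0.273) = 20.14, so K_p = 405.8/9.9 = 41.

K_p = 41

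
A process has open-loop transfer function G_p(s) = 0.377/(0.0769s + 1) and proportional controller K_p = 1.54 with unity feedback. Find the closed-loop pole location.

s = -20.55

Closed loop: T(s) = K_p·G_p/(1+K_p·G_p) = 0.5806/(0.0769s + 1 + 0.5806), with pole at s = −(1 + 0.5806)/0.0769 = −20.55.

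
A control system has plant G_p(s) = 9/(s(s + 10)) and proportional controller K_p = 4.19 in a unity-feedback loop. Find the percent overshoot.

1.22%

From 1 + K_pG_p(s) = 0: s² + 10s + 37.71 = 0 ⇒ ω_n = 6.141, ζ = 0.8142.
%OS = 100·exp(−πζ/√(1−ζ²)) = 100·exp(−π·0.8142/√0.337) = 1.22%.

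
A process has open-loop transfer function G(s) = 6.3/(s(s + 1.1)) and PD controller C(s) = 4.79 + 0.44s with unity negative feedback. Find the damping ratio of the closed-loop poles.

Forward path: (4.79 + 0.44s)·6.3/(s(s+1.1)). The closed-loop characteristic equation is s² + (1.1 + 6.3·0.44)s + 6.3·4.79 = 0.
That is s² + 3.872s + 30.18 = 0, so ω_n = 5.493 rad/s and ζ = 3.872/(2·5.493) = 0.3524.

ζ = 0.352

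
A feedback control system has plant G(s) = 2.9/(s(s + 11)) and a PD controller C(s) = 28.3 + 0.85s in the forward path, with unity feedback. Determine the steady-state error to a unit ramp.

The loop has one pole at the origin (type 1). Velocity error constant K_v = lim_{s→0} s·C(s)G(s) = 28.3·2.9/11 = 7.461.
Steady-state error to a unit ramp: e_ss = 1/K_v = 0.134.

0.134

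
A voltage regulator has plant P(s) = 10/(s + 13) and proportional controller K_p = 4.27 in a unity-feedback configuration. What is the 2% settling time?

T_s ≈ 0.0718 s

Closed-loop transfer function: T(s) = K_p·P(s)/(1 + K_p·P(s)) = 42.7/(s + 13 + 42.7) = 42.7/(s + 55.7).
Time constant τ = 1/55.7 = 0.01795 s, so the 2% settling time is about 4τ = 0.0718 s.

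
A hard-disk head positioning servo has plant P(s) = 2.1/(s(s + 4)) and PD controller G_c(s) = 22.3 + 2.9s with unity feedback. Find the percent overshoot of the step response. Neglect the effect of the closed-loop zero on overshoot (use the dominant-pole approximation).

3.25%

Forward path: (22.3 + 2.9s)·2.1/(s(s+4)). The closed-loop characteristic equation is s² + (4 + 2.1·2.9)s + 2.1·22.3 = 0.
That is s² + 10.09s + 46.83 = 0, so ω_n = 6.843 rad/s and ζ = 10.09/(2·6.843) = 0.7372.
%OS = 100·exp(−πζ/√(1−ζ²)) = 3.25%.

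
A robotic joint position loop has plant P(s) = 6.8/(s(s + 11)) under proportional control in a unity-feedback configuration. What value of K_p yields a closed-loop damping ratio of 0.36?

K_p = 34.3

Closed-loop characteristic equation: s² + 11s + K_p·6.8 = 0.
So ω_n = √(6.8K_p) and 2ζω_n = 11, giving ζ = 11/(2√(6.8K_p)).
Setting ζ = 0.36: √(6.8K_p) = 11/(2·0.36) = 15.28, so K_p = 233.4/6.8 = 34.3.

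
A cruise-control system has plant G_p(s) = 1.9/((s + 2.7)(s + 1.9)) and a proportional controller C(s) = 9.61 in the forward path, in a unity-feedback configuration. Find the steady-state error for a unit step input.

The loop is type 0. Static position error constant K_pos = C(0)·G_p(0) = 9.61·0.3704 = 3.559.
Steady-state error to a unit step: e_ss = 1/(1+K_pos) = 1/4.559 = 0.219.

0.219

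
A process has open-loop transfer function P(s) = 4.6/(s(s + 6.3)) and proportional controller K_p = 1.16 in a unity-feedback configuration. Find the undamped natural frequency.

ω_n = 2.31 rad/s

With unity feedback the closed-loop characteristic equation is s² + 6.3s + 1.16·4.6 = s² + 6.3s + 5.336 = 0.
So ω_n² = 5.336 ⇒ ω_n = 2.31 rad/s, and ζ = 6.3/(2ω_n) = 1.36.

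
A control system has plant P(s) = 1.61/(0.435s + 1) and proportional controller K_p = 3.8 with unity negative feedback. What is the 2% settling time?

Closed loop: T(s) = K_p·P/(1+K_p·P) = 6.118/(0.435s + 1 + 6.118), with pole at s = −(1 + 6.118)/0.435 = −16.36.
τ = 1/16.36 = 0.06111 s, so 2% settling time ≈ 4τ = 0.244 s.

T_s ≈ 0.244 s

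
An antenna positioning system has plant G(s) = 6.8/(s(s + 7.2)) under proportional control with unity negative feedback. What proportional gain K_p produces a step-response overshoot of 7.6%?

From %OS = 100·exp(−πζ/√(1−ζ²)) = 7.6%, ζ = −ln(0.076)/√(π²+ln²(0.076)) = 0.6342.
Characteristic equation s² + 7.2s + 6.8K_p = 0 gives ζ = 7.2/(2√(6.8K_p)).
Setting ζ = 0.6342: √(6.8K_p) = 7.2/(2·0.6342) = 5.676, so K_p = 32.22/6.8 = 4.74.

K_p = 4.74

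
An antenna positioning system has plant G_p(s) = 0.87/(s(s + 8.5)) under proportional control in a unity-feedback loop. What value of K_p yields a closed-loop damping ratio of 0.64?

K_p = 50.7

Closed-loop characteristic equation: s² + 8.5s + K_p·0.87 = 0.
So ω_n = √(0.87K_p) and 2ζω_n = 8.5, giving ζ = 8.5/(2√(0.87K_p)).
Setting ζ = 0.64: √(0.87K_p) = 8.5/(2·0.64) = 6.641, so K_p = 44.1/0.87 = 50.7.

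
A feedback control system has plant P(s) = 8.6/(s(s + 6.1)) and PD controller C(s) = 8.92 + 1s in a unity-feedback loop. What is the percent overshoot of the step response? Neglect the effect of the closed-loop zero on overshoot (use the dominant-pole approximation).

Forward path: (8.92 + 1s)·8.6/(s(s+6.1)). The closed-loop characteristic equation is s² + (6.1 + 8.6·1)s + 8.6·8.92 = 0.
That is s² + 14.7s + 76.71 = 0, so ω_n = 8.759 rad/s and ζ = 14.7/(2·8.759) = 0.8392.
%OS = 100·exp(−πζ/√(1−ζ²)) = 0.785%.

0.785%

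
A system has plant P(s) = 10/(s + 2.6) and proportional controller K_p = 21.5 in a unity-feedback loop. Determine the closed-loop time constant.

τ = 0.0046 s

Closed-loop transfer function: T(s) = K_p·P(s)/(1 + K_p·P(s)) = 215/(s + 2.6 + 215) = 215/(s + 217.6).
Time constant τ = 1/217.6 = 0.0046 s.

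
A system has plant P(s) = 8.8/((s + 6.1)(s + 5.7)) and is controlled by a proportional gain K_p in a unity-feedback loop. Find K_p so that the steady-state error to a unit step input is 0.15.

For a type-0 loop with proportional control, e_ss = 1/(1 + K_p·P(0)).
P(0) = 0.2531. Require 1/(1 + K_p·0.2531) = 0.15, so 1 + 0.2531·K_p = 6.667.
K_p = (6.667 − 1)/0.2531 = 22.4.

K_p = 22.4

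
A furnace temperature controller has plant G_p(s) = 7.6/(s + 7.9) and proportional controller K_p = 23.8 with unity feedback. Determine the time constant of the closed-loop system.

Closed-loop transfer function: T(s) = K_p·G_p(s)/(1 + K_p·G_p(s)) = 180.9/(s + 7.9 + 180.9) = 180.9/(s + 188.8).
Time constant τ = 1/188.8 = 0.0053 s.

τ = 0.0053 s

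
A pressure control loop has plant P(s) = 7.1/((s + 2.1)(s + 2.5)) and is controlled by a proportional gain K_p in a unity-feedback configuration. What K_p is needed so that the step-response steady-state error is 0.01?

Steady-state error for a unit step on this type-0 loop is 1/(1 + K_p·P(0)).
P(0) = 1.352. Require 1/(1 + K_p·1.352) = 0.01, so 1 + 1.352·K_p = 100.
K_p = (100 − 1)/1.352 = 73.2.

K_p = 73.2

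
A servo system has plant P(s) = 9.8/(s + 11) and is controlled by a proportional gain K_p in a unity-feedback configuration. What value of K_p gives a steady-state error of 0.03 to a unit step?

K_p = 36.3

The loop is type 0, so e_ss(step) = 1/(1 + K_pos) with K_pos = K_p·P(0).
P(0) = 0.8909. Require 1/(1 + K_p·0.8909) = 0.03, so 1 + 0.8909·K_p = 33.33.
K_p = (33.33 − 1)/0.8909 = 36.3.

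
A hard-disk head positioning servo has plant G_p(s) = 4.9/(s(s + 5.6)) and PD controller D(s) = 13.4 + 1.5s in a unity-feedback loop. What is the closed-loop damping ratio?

ζ = 0.799

Forward path: (13.4 + 1.5s)·4.9/(s(s+5.6)). The closed-loop characteristic equation is s² + (5.6 + 4.9·1.5)s + 4.9·13.4 = 0.
That is s² + 12.95s + 65.66 = 0, so ω_n = 8.103 rad/s and ζ = 12.95/(2·8.103) = 0.7991.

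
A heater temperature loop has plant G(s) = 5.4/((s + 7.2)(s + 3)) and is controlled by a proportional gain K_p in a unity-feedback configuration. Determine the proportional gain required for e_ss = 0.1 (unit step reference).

K_p = 36

The loop is type 0, so e_ss(step) = 1/(1 + K_pos) with K_pos = K_p·G(0).
G(0) = 0.25. Require 1/(1 + K_p·0.25) = 0.1, so 1 + 0.25·K_p = 10.
K_p = (10 − 1)/0.25 = 36.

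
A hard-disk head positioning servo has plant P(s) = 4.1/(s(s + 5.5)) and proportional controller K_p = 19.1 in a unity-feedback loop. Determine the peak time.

T_p = 0.374 s

The closed-loop denominator s² + 5.5s + 78.31 gives ω_n = √78.31 = 8.849 and ζ = 5.5/(2ω_n) = 0.3108.
Damped frequency ω_d = ω_n√(1−ζ²) = 8.411 rad/s, so peak time T_p = π/ω_d = 0.374 s.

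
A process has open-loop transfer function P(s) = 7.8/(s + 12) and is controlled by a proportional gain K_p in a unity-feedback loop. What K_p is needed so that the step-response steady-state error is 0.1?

For a type-0 loop with proportional control, e_ss = 1/(1 + K_p·P(0)).
P(0) = 0.65. Require 1/(1 + K_p·0.65) = 0.1, so 1 + 0.65·K_p = 10.
K_p = (10 − 1)/0.65 = 13.8.

K_p = 13.8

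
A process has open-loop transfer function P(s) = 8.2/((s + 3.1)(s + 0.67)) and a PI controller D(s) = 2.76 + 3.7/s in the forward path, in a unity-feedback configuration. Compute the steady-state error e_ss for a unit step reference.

0

The open loop D(s)P(s) has a pole at the origin (type 1), so the static position error constant is infinite and e_ss = 1/(1+∞) = 0.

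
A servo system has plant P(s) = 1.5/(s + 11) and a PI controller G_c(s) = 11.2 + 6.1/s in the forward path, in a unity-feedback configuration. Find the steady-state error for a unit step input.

The open loop G_c(s)P(s) has a pole at the origin (type 1), so the static position error constant is infinite and e_ss = 1/(1+∞) = 0.

0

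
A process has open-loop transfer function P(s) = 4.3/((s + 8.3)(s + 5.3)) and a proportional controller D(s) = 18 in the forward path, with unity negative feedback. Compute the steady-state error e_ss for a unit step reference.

The loop is type 0. Static position error constant K_pos = D(0)·P(0) = 18·0.09775 = 1.759.
Steady-state error to a unit step: e_ss = 1/(1+K_pos) = 1/2.759 = 0.362.

0.362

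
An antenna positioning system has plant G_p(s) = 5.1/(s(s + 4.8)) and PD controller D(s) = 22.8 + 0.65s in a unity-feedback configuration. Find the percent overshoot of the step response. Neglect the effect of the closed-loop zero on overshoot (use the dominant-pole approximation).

Forward path: (22.8 + 0.65s)·5.1/(s(s+4.8)). The closed-loop characteristic equation is s² + (4.8 + 5.1·0.65)s + 5.1·22.8 = 0.
That is s² + 8.115s + 116.3 = 0, so ω_n = 10.78 rad/s and ζ = 8.115/(2·10.78) = 0.3763.
%OS = 100·exp(−πζ/√(1−ζ²)) = 27.9%.

27.9%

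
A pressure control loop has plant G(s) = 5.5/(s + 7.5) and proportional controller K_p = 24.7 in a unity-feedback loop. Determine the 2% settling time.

Closed-loop transfer function: T(s) = K_p·G(s)/(1 + K_p·G(s)) = 135.8/(s + 7.5 + 135.8) = 135.8/(s + 143.3).
Time constant τ = 1/143.3 = 0.006976 s, so the 2% settling time is about 4τ = 0.0279 s.

T_s ≈ 0.0279 s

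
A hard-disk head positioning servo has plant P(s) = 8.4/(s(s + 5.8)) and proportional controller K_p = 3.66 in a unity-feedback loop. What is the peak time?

T_p = 0.665 s

From 1 + K_pP(s) = 0: s² + 5.8s + 30.74 = 0 ⇒ ω_n = 5.545, ζ = 0.523.
Damped frequency ω_d = ω_n√(1−ζ²) = 4.726 rad/s, so peak time T_p = π/ω_d = 0.665 s.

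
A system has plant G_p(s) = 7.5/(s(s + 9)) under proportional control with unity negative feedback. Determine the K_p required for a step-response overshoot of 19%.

K_p = 12.4

From %OS = 100·exp(−πζ/√(1−ζ²)) = 19%, ζ = −ln(0.19)/√(π²+ln²(0.19)) = 0.4673.
Characteristic equation s² + 9s + 7.5K_p = 0 gives ζ = 9/(2√(7.5K_p)).
Setting ζ = 0.4673: √(7.5K_p) = 9/(2·0.4673) = 9.629, so K_p = 92.71/7.5 = 12.4.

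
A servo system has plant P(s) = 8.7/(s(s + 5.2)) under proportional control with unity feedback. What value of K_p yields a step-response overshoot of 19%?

From %OS = 100·exp(−πζ/√(1−ζ²)) = 19%, ζ = −ln(0.19)/√(π²+ln²(0.19)) = 0.4673.
Characteristic equation s² + 5.2s + 8.7K_p = 0 gives ζ = 5.2/(2√(8.7K_p)).
Setting ζ = 0.4673: √(8.7K_p) = 5.2/(2·0.4673) = 5.563, so K_p = 30.95/8.7 = 3.56.

K_p = 3.56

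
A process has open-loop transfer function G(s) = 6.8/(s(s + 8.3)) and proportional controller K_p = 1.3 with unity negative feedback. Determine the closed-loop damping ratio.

ζ = 1.4

The closed-loop denominator is s(s+8.3) + 1.3·6.8 = s² + 8.3s + 8.84.
Matching s² + 2ζω_n s + ω_n²: ω_n = √8.84 = 2.973 rad/s and 2ζω_n = 8.3, so ζ = 8.3/(2·2.973) = 1.4.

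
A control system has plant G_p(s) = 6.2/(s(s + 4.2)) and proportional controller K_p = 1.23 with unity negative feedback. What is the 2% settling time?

Closed-loop characteristic equation: s² + 4.2s + 7.626 = 0, so ω_n = 2.762 rad/s and ζ = 4.2/(2·2.762) = 0.7605.
2% settling time T_s ≈ 4/(ζω_n) = 4/2.1 = 1.9 s.

T_s ≈ 1.9 s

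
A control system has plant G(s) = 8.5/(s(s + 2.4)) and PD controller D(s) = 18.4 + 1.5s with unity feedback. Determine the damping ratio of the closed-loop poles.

ζ = 0.606

Forward path: (18.4 + 1.5s)·8.5/(s(s+2.4)). The closed-loop characteristic equation is s² + (2.4 + 8.5·1.5)s + 8.5·18.4 = 0.
That is s² + 15.15s + 156.4 = 0, so ω_n = 12.51 rad/s and ζ = 15.15/(2·12.51) = 0.6057.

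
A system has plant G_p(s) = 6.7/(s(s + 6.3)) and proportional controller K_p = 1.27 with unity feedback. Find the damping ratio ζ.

1 + K_p·G_p(s) = 0 gives s² + 6.3s + 8.509 = 0.
Matching s² + 2ζω_n s + ω_n²: ω_n = √8.509 = 2.917 rad/s and 2ζω_n = 6.3, so ζ = 6.3/(2·2.917) = 1.08.

ζ = 1.08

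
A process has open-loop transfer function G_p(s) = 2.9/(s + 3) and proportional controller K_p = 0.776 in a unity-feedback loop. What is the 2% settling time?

Closed-loop transfer function: T(s) = K_p·G_p(s)/(1 + K_p·G_p(s)) = 2.25/(s + 3 + 2.25) = 2.25/(s + 5.25).
Time constant τ = 1/5.25 = 0.1905 s, so the 2% settling time is about 4τ = 0.762 s.

T_s ≈ 0.762 s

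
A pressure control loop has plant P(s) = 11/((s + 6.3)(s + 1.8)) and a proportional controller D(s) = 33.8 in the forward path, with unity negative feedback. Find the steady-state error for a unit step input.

0.0296

The loop is type 0. Static position error constant K_pos = D(0)·P(0) = 33.8·0.97 = 32.79.
Steady-state error to a unit step: e_ss = 1/(1+K_pos) = 1/33.79 = 0.0296.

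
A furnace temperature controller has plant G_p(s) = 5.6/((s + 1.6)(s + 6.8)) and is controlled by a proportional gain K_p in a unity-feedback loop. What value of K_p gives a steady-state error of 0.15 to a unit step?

K_p = 11

For a type-0 loop with proportional control, e_ss = 1/(1 + K_p·G_p(0)).
G_p(0) = 0.5147. Require 1/(1 + K_p·0.5147) = 0.15, so 1 + 0.5147·K_p = 6.667.
K_p = (6.667 − 1)/0.5147 = 11.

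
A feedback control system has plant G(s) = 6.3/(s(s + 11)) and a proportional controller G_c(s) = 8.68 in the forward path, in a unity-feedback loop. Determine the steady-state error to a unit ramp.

The loop has one pole at the origin (type 1). Velocity error constant K_v = lim_{s→0} s·G_c(s)G(s) = 8.68·6.3/11 = 4.971.
Steady-state error to a unit ramp: e_ss = 1/K_v = 0.201.

0.201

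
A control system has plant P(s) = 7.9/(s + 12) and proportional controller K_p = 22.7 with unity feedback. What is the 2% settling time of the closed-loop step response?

T_s ≈ 0.0209 s

Closed-loop transfer function: T(s) = K_p·P(s)/(1 + K_p·P(s)) = 179.3/(s + 12 + 179.3) = 179.3/(s + 191.3).
Time constant τ = 1/191.3 = 0.005227 s, so the 2% settling time is about 4τ = 0.0209 s.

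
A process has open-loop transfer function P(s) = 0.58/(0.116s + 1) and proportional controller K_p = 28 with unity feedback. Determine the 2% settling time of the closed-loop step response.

Closed loop: T(s) = K_p·P/(1+K_p·P) = 16.24/(0.116s + 1 + 16.24), with pole at s = −(1 + 16.24)/0.116 = −148.6.
τ = 1/148.6 = 0.006729 s, so 2% settling time ≈ 4τ = 0.0269 s.

T_s ≈ 0.0269 s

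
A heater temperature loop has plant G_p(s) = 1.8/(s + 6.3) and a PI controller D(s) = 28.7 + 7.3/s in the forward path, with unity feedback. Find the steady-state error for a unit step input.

The open loop D(s)G_p(s) has a pole at the origin (type 1), so the static position error constant is infinite and e_ss = 1/(1+∞) = 0.

0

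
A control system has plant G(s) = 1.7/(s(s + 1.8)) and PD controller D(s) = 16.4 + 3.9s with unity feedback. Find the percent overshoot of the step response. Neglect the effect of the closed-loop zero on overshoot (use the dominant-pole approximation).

Forward path: (16.4 + 3.9s)·1.7/(s(s+1.8)). The closed-loop characteristic equation is s² + (1.8 + 1.7·3.9)s + 1.7·16.4 = 0.
That is s² + 8.43s + 27.88 = 0, so ω_n = 5.28 rad/s and ζ = 8.43/(2·5.28) = 0.7983.
%OS = 100·exp(−πζ/√(1−ζ²)) = 1.55%.

1.55%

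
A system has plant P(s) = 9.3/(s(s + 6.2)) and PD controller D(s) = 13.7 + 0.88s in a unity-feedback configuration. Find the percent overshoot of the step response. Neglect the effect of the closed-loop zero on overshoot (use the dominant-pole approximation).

Forward path: (13.7 + 0.88s)·9.3/(s(s+6.2)). The closed-loop characteristic equation is s² + (6.2 + 9.3·0.88)s + 9.3·13.7 = 0.
That is s² + 14.38s + 127.4 = 0, so ω_n = 11.29 rad/s and ζ = 14.38/(2·11.29) = 0.6372.
%OS = 100·exp(−πζ/√(1−ζ²)) = 7.45%.

7.45%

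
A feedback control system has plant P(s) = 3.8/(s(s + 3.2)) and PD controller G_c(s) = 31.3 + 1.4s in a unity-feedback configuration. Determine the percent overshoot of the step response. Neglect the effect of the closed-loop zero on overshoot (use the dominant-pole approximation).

Forward path: (31.3 + 1.4s)·3.8/(s(s+3.2)). The closed-loop characteristic equation is s² + (3.2 + 3.8·1.4)s + 3.8·31.3 = 0.
That is s² + 8.52s + 118.9 = 0, so ω_n = 10.91 rad/s and ζ = 8.52/(2·10.91) = 0.3906.
%OS = 100·exp(−πζ/√(1−ζ²)) = 26.4%.

26.4%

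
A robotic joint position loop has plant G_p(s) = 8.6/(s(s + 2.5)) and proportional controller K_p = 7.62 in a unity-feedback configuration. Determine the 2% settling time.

T_s ≈ 3.2 s

From 1 + K_pG_p(s) = 0: s² + 2.5s + 65.53 = 0 ⇒ ω_n = 8.095, ζ = 0.1544.
2% settling time T_s ≈ 4/(ζω_n) = 4/1.25 = 3.2 s.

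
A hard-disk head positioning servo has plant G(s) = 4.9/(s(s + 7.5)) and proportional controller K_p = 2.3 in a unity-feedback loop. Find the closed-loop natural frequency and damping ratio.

ω_n = 3.36 rad/s, ζ = 1.12

1 + K_p·G(s) = 0 gives s² + 7.5s + 11.27 = 0.
So ω_n² = 11.27 ⇒ ω_n = 3.357 rad/s, and ζ = 7.5/(2ω_n) = 1.12.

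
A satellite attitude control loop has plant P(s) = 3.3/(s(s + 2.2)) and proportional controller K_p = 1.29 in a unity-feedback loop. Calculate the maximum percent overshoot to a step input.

Closed-loop characteristic equation: s² + 2.2s + 4.257 = 0, so ω_n = 2.063 rad/s and ζ = 2.2/(2·2.063) = 0.5331.
%OS = 100·exp(−πζ/√(1−ζ²)) = 100·exp(−π·0.5331/√0.7158) = 13.8%.

13.8%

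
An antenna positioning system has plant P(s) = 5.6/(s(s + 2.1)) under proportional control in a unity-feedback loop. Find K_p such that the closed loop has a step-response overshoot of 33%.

K_p = 1.78

From %OS = 100·exp(−πζ/√(1−ζ²)) = 33%, ζ = −ln(0.33)/√(π²+ln²(0.33)) = 0.3328.
Characteristic equation s² + 2.1s + 5.6K_p = 0 gives ζ = 2.1/(2√(5.6K_p)).
Setting ζ = 0.3328: √(5.6K_p) = 2.1/(2·0.3328) = 3.155, so K_p = 9.955/5.6 = 1.78.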